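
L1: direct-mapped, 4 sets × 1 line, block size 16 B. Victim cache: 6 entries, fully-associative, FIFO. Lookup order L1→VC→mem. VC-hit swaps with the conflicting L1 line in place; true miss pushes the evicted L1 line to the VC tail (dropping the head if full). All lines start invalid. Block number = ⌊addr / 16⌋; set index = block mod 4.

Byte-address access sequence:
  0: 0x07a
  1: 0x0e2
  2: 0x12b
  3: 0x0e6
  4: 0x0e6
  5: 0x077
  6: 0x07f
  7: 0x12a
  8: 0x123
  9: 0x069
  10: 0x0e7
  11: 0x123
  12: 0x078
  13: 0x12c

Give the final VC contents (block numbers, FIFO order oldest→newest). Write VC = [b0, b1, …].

VC = [6, 14]

  [0] addr=0x7a blk=7 s=3: MISS | VC []
  [1] addr=0xe2 blk=14 s=2: MISS | VC []
  [2] addr=0x12b blk=18 s=2: MISS | VC [14]
  [3] addr=0xe6 blk=14 s=2: VC-HIT | VC [18]
  [4] addr=0xe6 blk=14 s=2: L1-HIT | VC [18]
  [5] addr=0x77 blk=7 s=3: L1-HIT | VC [18]
  [6] addr=0x7f blk=7 s=3: L1-HIT | VC [18]
  [7] addr=0x12a blk=18 s=2: VC-HIT | VC [14]
  [8] addr=0x123 blk=18 s=2: L1-HIT | VC [14]
  [9] addr=0x69 blk=6 s=2: MISS | VC [14, 18]
  [10] addr=0xe7 blk=14 s=2: VC-HIT | VC [6, 18]
  [11] addr=0x123 blk=18 s=2: VC-HIT | VC [6, 14]
  [12] addr=0x78 blk=7 s=3: L1-HIT | VC [6, 14]
  [13] addr=0x12c blk=18 s=2: L1-HIT | VC [6, 14]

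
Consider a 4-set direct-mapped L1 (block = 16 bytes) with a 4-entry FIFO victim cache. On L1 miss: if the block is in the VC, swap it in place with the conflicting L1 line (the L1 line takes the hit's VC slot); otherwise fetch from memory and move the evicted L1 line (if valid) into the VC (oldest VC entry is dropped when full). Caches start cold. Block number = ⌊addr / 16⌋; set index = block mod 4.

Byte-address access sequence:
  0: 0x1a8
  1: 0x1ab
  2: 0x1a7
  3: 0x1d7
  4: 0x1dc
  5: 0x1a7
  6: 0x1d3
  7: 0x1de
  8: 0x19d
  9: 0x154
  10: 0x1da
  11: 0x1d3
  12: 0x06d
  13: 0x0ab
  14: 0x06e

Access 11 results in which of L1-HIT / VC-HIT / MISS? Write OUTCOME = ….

  [0] addr=0x1a8 blk=26 s=2: MISS | VC []
  [1] addr=0x1ab blk=26 s=2: L1-HIT | VC []
  [2] addr=0x1a7 blk=26 s=2: L1-HIT | VC []
  [3] addr=0x1d7 blk=29 s=1: MISS | VC []
  [4] addr=0x1dc blk=29 s=1: L1-HIT | VC []
  [5] addr=0x1a7 blk=26 s=2: L1-HIT | VC []
  [6] addr=0x1d3 blk=29 s=1: L1-HIT | VC []
  [7] addr=0x1de blk=29 s=1: L1-HIT | VC []
  [8] addr=0x19d blk=25 s=1: MISS | VC [29]
  [9] addr=0x154 blk=21 s=1: MISS | VC [29, 25]
  [10] addr=0x1da blk=29 s=1: VC-HIT | VC [21, 25]
  [11] addr=0x1d3 blk=29 s=1: L1-HIT | VC [21, 25]
  [12] addr=0x6d blk=6 s=2: MISS | VC [21, 25, 26]
  [13] addr=0xab blk=10 s=2: MISS | VC [21, 25, 26, 6]
  [14] addr=0x6e blk=6 s=2: VC-HIT | VC [21, 25, 26, 10]

OUTCOME = L1-HIT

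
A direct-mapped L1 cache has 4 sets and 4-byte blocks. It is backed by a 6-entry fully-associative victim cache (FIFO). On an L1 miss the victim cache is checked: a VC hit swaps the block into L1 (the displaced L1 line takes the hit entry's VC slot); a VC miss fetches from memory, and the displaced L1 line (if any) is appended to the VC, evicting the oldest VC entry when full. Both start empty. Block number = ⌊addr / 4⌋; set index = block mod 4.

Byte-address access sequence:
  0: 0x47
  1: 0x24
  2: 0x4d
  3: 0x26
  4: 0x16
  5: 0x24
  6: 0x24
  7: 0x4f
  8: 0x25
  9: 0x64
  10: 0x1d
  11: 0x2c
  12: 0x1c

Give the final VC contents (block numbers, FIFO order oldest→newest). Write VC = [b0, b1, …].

  [0] addr=0x47 blk=17 s=1: MISS | VC []
  [1] addr=0x24 blk=9 s=1: MISS | VC [17]
  [2] addr=0x4d blk=19 s=3: MISS | VC [17]
  [3] addr=0x26 blk=9 s=1: L1-HIT | VC [17]
  [4] addr=0x16 blk=5 s=1: MISS | VC [17, 9]
  [5] addr=0x24 blk=9 s=1: VC-HIT | VC [17, 5]
  [6] addr=0x24 blk=9 s=1: L1-HIT | VC [17, 5]
  [7] addr=0x4f blk=19 s=3: L1-HIT | VC [17, 5]
  [8] addr=0x25 blk=9 s=1: L1-HIT | VC [17, 5]
  [9] addr=0x64 blk=25 s=1: MISS | VC [17, 5, 9]
  [10] addr=0x1d blk=7 s=3: MISS | VC [17, 5, 9, 19]
  [11] addr=0x2c blk=11 s=3: MISS | VC [17, 5, 9, 19, 7]
  [12] addr=0x1c blk=7 s=3: VC-HIT | VC [17, 5, 9, 19, 11]

VC = [17, 5, 9, 19, 11]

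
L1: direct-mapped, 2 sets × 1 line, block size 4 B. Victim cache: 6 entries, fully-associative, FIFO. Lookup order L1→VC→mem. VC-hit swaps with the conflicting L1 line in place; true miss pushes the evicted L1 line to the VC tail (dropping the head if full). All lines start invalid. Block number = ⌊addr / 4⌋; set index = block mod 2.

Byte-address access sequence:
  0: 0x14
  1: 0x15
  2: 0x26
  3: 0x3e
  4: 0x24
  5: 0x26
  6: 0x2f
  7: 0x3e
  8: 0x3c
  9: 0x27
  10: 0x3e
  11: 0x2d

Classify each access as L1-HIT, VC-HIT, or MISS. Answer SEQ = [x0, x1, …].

  [0] addr=0x14 blk=5 s=1: MISS | VC []
  [1] addr=0x15 blk=5 s=1: L1-HIT | VC []
  [2] addr=0x26 blk=9 s=1: MISS | VC [5]
  [3] addr=0x3e blk=15 s=1: MISS | VC [5, 9]
  [4] addr=0x24 blk=9 s=1: VC-HIT | VC [5, 15]
  [5] addr=0x26 blk=9 s=1: L1-HIT | VC [5, 15]
  [6] addr=0x2f blk=11 s=1: MISS | VC [5, 15, 9]
  [7] addr=0x3e blk=15 s=1: VC-HIT | VC [5, 11, 9]
  [8] addr=0x3c blk=15 s=1: L1-HIT | VC [5, 11, 9]
  [9] addr=0x27 blk=9 s=1: VC-HIT | VC [5, 11, 15]
  [10] addr=0x3e blk=15 s=1: VC-HIT | VC [5, 11, 9]
  [11] addr=0x2d blk=11 s=1: VC-HIT | VC [5, 15, 9]

SEQ = [MISS, L1-HIT, MISS, MISS, VC-HIT, L1-HIT, MISS, VC-HIT, L1-HIT, VC-HIT, VC-HIT, VC-HIT]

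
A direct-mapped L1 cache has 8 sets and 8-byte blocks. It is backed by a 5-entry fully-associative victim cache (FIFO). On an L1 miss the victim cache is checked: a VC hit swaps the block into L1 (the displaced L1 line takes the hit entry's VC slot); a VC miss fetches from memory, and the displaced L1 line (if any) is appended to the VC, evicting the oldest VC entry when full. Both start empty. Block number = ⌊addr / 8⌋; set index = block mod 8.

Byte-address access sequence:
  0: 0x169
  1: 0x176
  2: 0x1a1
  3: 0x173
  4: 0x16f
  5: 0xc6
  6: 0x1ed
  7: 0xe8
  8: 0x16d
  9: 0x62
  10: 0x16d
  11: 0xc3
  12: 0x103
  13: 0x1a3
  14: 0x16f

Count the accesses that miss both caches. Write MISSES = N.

MISSES = 8

#0 0x169→b45/s5 MISS; vc=[]
#1 0x176→b46/s6 MISS; vc=[]
#2 0x1a1→b52/s4 MISS; vc=[]
#3 0x173→b46/s6 L1-HIT; vc=[]
#4 0x16f→b45/s5 L1-HIT; vc=[]
#5 0xc6→b24/s0 MISS; vc=[]
#6 0x1ed→b61/s5 MISS; vc=[45]
#7 0xe8→b29/s5 MISS; vc=[45,61]
#8 0x16d→b45/s5 VC-HIT; vc=[29,61]
#9 0x62→b12/s4 MISS; vc=[29,61,52]
#10 0x16d→b45/s5 L1-HIT; vc=[29,61,52]
#11 0xc3→b24/s0 L1-HIT; vc=[29,61,52]
#12 0x103→b32/s0 MISS; vc=[29,61,52,24]
#13 0x1a3→b52/s4 VC-HIT; vc=[29,61,12,24]
#14 0x16f→b45/s5 L1-HIT; vc=[29,61,12,24]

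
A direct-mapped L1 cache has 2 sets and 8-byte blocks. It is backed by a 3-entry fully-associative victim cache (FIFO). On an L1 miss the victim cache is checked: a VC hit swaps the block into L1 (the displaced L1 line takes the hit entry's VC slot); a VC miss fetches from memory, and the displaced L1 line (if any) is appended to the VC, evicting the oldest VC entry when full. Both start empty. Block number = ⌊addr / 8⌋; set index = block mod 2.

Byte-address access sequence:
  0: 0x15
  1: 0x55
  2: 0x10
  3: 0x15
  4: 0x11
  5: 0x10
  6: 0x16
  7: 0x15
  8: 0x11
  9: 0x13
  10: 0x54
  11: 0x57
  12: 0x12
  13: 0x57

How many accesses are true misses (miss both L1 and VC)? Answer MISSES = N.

MISSES = 2

#0 0x15→b2/s0 MISS; vc=[]
#1 0x55→b10/s0 MISS; vc=[2]
#2 0x10→b2/s0 VC-HIT; vc=[10]
#3 0x15→b2/s0 L1-HIT; vc=[10]
#4 0x11→b2/s0 L1-HIT; vc=[10]
#5 0x10→b2/s0 L1-HIT; vc=[10]
#6 0x16→b2/s0 L1-HIT; vc=[10]
#7 0x15→b2/s0 L1-HIT; vc=[10]
#8 0x11→b2/s0 L1-HIT; vc=[10]
#9 0x13→b2/s0 L1-HIT; vc=[10]
#10 0x54→b10/s0 VC-HIT; vc=[2]
#11 0x57→b10/s0 L1-HIT; vc=[2]
#12 0x12→b2/s0 VC-HIT; vc=[10]
#13 0x57→b10/s0 VC-HIT; vc=[2]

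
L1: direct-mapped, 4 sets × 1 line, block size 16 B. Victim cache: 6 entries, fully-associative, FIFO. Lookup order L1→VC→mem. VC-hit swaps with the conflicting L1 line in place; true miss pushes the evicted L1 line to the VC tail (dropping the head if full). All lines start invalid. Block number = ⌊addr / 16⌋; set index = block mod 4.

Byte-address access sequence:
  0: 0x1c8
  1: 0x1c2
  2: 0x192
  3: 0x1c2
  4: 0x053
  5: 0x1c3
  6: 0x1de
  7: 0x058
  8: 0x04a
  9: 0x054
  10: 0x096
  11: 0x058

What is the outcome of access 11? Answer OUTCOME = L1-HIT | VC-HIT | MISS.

OUTCOME = VC-HIT

  [0] addr=0x1c8 blk=28 s=0: MISS | VC []
  [1] addr=0x1c2 blk=28 s=0: L1-HIT | VC []
  [2] addr=0x192 blk=25 s=1: MISS | VC []
  [3] addr=0x1c2 blk=28 s=0: L1-HIT | VC []
  [4] addr=0x53 blk=5 s=1: MISS | VC [25]
  [5] addr=0x1c3 blk=28 s=0: L1-HIT | VC [25]
  [6] addr=0x1de blk=29 s=1: MISS | VC [25, 5]
  [7] addr=0x58 blk=5 s=1: VC-HIT | VC [25, 29]
  [8] addr=0x4a blk=4 s=0: MISS | VC [25, 29, 28]
  [9] addr=0x54 blk=5 s=1: L1-HIT | VC [25, 29, 28]
  [10] addr=0x96 blk=9 s=1: MISS | VC [25, 29, 28, 5]
  [11] addr=0x58 blk=5 s=1: VC-HIT | VC [25, 29, 28, 9]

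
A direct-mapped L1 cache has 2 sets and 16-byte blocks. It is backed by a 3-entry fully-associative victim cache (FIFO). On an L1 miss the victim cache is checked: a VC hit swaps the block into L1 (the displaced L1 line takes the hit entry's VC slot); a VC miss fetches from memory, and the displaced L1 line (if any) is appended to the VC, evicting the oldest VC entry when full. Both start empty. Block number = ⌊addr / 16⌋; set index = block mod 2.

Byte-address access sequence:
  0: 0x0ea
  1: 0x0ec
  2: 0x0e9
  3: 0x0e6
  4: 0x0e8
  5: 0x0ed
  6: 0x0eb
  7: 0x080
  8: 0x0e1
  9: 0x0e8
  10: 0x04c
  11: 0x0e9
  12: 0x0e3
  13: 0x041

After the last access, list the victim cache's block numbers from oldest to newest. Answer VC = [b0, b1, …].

#0 0xea→b14/s0 MISS; vc=[]
#1 0xec→b14/s0 L1-HIT; vc=[]
#2 0xe9→b14/s0 L1-HIT; vc=[]
#3 0xe6→b14/s0 L1-HIT; vc=[]
#4 0xe8→b14/s0 L1-HIT; vc=[]
#5 0xed→b14/s0 L1-HIT; vc=[]
#6 0xeb→b14/s0 L1-HIT; vc=[]
#7 0x80→b8/s0 MISS; vc=[14]
#8 0xe1→b14/s0 VC-HIT; vc=[8]
#9 0xe8→b14/s0 L1-HIT; vc=[8]
#10 0x4c→b4/s0 MISS; vc=[8,14]
#11 0xe9→b14/s0 VC-HIT; vc=[8,4]
#12 0xe3→b14/s0 L1-HIT; vc=[8,4]
#13 0x41→b4/s0 VC-HIT; vc=[8,14]

VC = [8, 14]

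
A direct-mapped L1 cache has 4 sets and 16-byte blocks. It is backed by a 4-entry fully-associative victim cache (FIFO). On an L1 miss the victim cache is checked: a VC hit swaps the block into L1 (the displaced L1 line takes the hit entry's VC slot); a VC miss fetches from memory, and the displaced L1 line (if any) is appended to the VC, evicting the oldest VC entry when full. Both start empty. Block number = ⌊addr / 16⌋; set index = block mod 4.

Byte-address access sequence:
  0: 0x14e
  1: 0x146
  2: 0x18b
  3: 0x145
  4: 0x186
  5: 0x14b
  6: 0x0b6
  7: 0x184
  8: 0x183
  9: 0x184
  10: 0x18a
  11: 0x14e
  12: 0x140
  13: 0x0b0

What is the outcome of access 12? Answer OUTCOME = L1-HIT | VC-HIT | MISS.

#0 0x14e→b20/s0 MISS; vc=[]
#1 0x146→b20/s0 L1-HIT; vc=[]
#2 0x18b→b24/s0 MISS; vc=[20]
#3 0x145→b20/s0 VC-HIT; vc=[24]
#4 0x186→b24/s0 VC-HIT; vc=[20]
#5 0x14b→b20/s0 VC-HIT; vc=[24]
#6 0xb6→b11/s3 MISS; vc=[24]
#7 0x184→b24/s0 VC-HIT; vc=[20]
#8 0x183→b24/s0 L1-HIT; vc=[20]
#9 0x184→b24/s0 L1-HIT; vc=[20]
#10 0x18a→b24/s0 L1-HIT; vc=[20]
#11 0x14e→b20/s0 VC-HIT; vc=[24]
#12 0x140→b20/s0 L1-HIT; vc=[24]
#13 0xb0→b11/s3 L1-HIT; vc=[24]

OUTCOME = L1-HIT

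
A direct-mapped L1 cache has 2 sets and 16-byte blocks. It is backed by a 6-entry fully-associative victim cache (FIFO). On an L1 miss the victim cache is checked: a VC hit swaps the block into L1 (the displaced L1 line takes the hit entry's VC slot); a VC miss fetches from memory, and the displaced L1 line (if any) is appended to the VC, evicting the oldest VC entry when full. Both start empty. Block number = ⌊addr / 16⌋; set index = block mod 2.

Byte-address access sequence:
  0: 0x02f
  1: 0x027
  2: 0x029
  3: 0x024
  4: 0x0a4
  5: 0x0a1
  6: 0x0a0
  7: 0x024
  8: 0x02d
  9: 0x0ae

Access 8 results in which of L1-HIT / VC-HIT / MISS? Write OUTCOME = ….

  [0] addr=0x2f blk=2 s=0: MISS | VC []
  [1] addr=0x27 blk=2 s=0: L1-HIT | VC []
  [2] addr=0x29 blk=2 s=0: L1-HIT | VC []
  [3] addr=0x24 blk=2 s=0: L1-HIT | VC []
  [4] addr=0xa4 blk=10 s=0: MISS | VC [2]
  [5] addr=0xa1 blk=10 s=0: L1-HIT | VC [2]
  [6] addr=0xa0 blk=10 s=0: L1-HIT | VC [2]
  [7] addr=0x24 blk=2 s=0: VC-HIT | VC [10]
  [8] addr=0x2d blk=2 s=0: L1-HIT | VC [10]
  [9] addr=0xae blk=10 s=0: VC-HIT | VC [2]

OUTCOME = L1-HIT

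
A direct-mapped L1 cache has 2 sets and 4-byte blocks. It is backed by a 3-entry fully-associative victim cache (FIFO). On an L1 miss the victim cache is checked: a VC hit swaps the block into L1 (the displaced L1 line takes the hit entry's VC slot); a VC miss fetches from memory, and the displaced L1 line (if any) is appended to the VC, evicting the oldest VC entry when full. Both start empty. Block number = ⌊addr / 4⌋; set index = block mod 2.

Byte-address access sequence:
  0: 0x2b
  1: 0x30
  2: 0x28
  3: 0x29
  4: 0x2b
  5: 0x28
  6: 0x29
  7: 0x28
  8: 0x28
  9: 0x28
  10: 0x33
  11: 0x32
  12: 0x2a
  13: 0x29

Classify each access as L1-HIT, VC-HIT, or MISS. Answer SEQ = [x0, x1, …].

SEQ = [MISS, MISS, VC-HIT, L1-HIT, L1-HIT, L1-HIT, L1-HIT, L1-HIT, L1-HIT, L1-HIT, VC-HIT, L1-HIT, VC-HIT, L1-HIT]

0: 0x2b (blk 10, set 0) → MISS  vc=[]
1: 0x30 (blk 12, set 0) → MISS  vc=[10]
2: 0x28 (blk 10, set 0) → VC-HIT  vc=[12]
3: 0x29 (blk 10, set 0) → L1-HIT  vc=[12]
4: 0x2b (blk 10, set 0) → L1-HIT  vc=[12]
5: 0x28 (blk 10, set 0) → L1-HIT  vc=[12]
6: 0x29 (blk 10, set 0) → L1-HIT  vc=[12]
7: 0x28 (blk 10, set 0) → L1-HIT  vc=[12]
8: 0x28 (blk 10, set 0) → L1-HIT  vc=[12]
9: 0x28 (blk 10, set 0) → L1-HIT  vc=[12]
10: 0x33 (blk 12, set 0) → VC-HIT  vc=[10]
11: 0x32 (blk 12, set 0) → L1-HIT  vc=[10]
12: 0x2a (blk 10, set 0) → VC-HIT  vc=[12]
13: 0x29 (blk 10, set 0) → L1-HIT  vc=[12]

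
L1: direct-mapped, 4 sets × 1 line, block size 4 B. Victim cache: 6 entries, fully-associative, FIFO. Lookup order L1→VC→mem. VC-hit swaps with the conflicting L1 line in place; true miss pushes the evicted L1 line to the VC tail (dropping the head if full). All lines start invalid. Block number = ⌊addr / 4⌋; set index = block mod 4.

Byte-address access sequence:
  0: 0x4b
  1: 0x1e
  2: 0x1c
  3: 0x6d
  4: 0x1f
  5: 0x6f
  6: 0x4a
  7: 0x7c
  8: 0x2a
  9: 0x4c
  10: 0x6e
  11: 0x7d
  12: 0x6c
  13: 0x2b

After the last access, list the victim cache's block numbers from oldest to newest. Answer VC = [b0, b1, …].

VC = [7, 19, 18, 31]

0: 0x4b (blk 18, set 2) → MISS  vc=[]
1: 0x1e (blk 7, set 3) → MISS  vc=[]
2: 0x1c (blk 7, set 3) → L1-HIT  vc=[]
3: 0x6d (blk 27, set 3) → MISS  vc=[7]
4: 0x1f (blk 7, set 3) → VC-HIT  vc=[27]
5: 0x6f (blk 27, set 3) → VC-HIT  vc=[7]
6: 0x4a (blk 18, set 2) → L1-HIT  vc=[7]
7: 0x7c (blk 31, set 3) → MISS  vc=[7, 27]
8: 0x2a (blk 10, set 2) → MISS  vc=[7, 27, 18]
9: 0x4c (blk 19, set 3) → MISS  vc=[7, 27, 18, 31]
10: 0x6e (blk 27, set 3) → VC-HIT  vc=[7, 19, 18, 31]
11: 0x7d (blk 31, set 3) → VC-HIT  vc=[7, 19, 18, 27]
12: 0x6c (blk 27, set 3) → VC-HIT  vc=[7, 19, 18, 31]
13: 0x2b (blk 10, set 2) → L1-HIT  vc=[7, 19, 18, 31]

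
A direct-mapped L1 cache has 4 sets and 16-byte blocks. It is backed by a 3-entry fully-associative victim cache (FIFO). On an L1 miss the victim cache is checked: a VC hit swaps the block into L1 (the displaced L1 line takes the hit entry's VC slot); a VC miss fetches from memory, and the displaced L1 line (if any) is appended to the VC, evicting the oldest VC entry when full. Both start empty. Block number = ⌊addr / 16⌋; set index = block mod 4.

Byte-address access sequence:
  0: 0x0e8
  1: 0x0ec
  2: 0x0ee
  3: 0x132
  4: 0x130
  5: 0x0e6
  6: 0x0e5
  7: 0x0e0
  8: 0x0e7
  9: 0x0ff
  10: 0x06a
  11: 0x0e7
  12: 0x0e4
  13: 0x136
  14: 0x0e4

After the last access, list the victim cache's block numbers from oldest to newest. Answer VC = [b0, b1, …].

#0 0xe8→b14/s2 MISS; vc=[]
#1 0xec→b14/s2 L1-HIT; vc=[]
#2 0xee→b14/s2 L1-HIT; vc=[]
#3 0x132→b19/s3 MISS; vc=[]
#4 0x130→b19/s3 L1-HIT; vc=[]
#5 0xe6→b14/s2 L1-HIT; vc=[]
#6 0xe5→b14/s2 L1-HIT; vc=[]
#7 0xe0→b14/s2 L1-HIT; vc=[]
#8 0xe7→b14/s2 L1-HIT; vc=[]
#9 0xff→b15/s3 MISS; vc=[19]
#10 0x6a→b6/s2 MISS; vc=[19,14]
#11 0xe7→b14/s2 VC-HIT; vc=[19,6]
#12 0xe4→b14/s2 L1-HIT; vc=[19,6]
#13 0x136→b19/s3 VC-HIT; vc=[15,6]
#14 0xe4→b14/s2 L1-HIT; vc=[15,6]

VC = [15, 6]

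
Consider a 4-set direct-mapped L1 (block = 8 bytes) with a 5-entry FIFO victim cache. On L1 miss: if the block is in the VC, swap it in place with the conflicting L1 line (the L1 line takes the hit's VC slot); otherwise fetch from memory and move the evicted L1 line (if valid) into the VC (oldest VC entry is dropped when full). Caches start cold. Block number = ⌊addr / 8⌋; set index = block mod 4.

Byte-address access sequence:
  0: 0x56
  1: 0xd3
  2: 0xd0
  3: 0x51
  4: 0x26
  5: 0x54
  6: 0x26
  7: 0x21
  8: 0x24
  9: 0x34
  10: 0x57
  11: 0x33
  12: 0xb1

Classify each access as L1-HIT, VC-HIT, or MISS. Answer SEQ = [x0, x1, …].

SEQ = [MISS, MISS, L1-HIT, VC-HIT, MISS, L1-HIT, L1-HIT, L1-HIT, L1-HIT, MISS, VC-HIT, VC-HIT, MISS]

#0 0x56→b10/s2 MISS; vc=[]
#1 0xd3→b26/s2 MISS; vc=[10]
#2 0xd0→b26/s2 L1-HIT; vc=[10]
#3 0x51→b10/s2 VC-HIT; vc=[26]
#4 0x26→b4/s0 MISS; vc=[26]
#5 0x54→b10/s2 L1-HIT; vc=[26]
#6 0x26→b4/s0 L1-HIT; vc=[26]
#7 0x21→b4/s0 L1-HIT; vc=[26]
#8 0x24→b4/s0 L1-HIT; vc=[26]
#9 0x34→b6/s2 MISS; vc=[26,10]
#10 0x57→b10/s2 VC-HIT; vc=[26,6]
#11 0x33→b6/s2 VC-HIT; vc=[26,10]
#12 0xb1→b22/s2 MISS; vc=[26,10,6]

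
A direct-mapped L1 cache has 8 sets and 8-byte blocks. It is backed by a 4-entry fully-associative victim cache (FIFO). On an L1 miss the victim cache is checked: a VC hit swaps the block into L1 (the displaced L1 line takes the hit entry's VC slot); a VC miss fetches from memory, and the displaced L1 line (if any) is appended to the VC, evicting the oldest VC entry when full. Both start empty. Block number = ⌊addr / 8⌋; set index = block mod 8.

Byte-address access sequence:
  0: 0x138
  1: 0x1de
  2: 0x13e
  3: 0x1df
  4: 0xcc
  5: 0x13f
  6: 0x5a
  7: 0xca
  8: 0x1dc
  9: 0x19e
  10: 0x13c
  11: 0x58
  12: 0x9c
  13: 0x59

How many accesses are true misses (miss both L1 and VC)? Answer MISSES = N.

MISSES = 6

#0 0x138→b39/s7 MISS; vc=[]
#1 0x1de→b59/s3 MISS; vc=[]
#2 0x13e→b39/s7 L1-HIT; vc=[]
#3 0x1df→b59/s3 L1-HIT; vc=[]
#4 0xcc→b25/s1 MISS; vc=[]
#5 0x13f→b39/s7 L1-HIT; vc=[]
#6 0x5a→b11/s3 MISS; vc=[59]
#7 0xca→b25/s1 L1-HIT; vc=[59]
#8 0x1dc→b59/s3 VC-HIT; vc=[11]
#9 0x19e→b51/s3 MISS; vc=[11,59]
#10 0x13c→b39/s7 L1-HIT; vc=[11,59]
#11 0x58→b11/s3 VC-HIT; vc=[51,59]
#12 0x9c→b19/s3 MISS; vc=[51,59,11]
#13 0x59→b11/s3 VC-HIT; vc=[51,59,19]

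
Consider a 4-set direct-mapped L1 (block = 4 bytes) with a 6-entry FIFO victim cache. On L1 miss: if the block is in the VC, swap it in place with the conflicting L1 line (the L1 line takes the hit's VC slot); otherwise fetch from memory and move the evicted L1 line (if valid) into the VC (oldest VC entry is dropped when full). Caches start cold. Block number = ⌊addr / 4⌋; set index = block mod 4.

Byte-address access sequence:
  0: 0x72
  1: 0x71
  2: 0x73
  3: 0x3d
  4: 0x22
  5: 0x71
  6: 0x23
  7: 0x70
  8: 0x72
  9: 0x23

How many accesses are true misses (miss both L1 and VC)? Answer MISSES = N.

MISSES = 3

0: 0x72 (blk 28, set 0) → MISS  vc=[]
1: 0x71 (blk 28, set 0) → L1-HIT  vc=[]
2: 0x73 (blk 28, set 0) → L1-HIT  vc=[]
3: 0x3d (blk 15, set 3) → MISS  vc=[]
4: 0x22 (blk 8, set 0) → MISS  vc=[28]
5: 0x71 (blk 28, set 0) → VC-HIT  vc=[8]
6: 0x23 (blk 8, set 0) → VC-HIT  vc=[28]
7: 0x70 (blk 28, set 0) → VC-HIT  vc=[8]
8: 0x72 (blk 28, set 0) → L1-HIT  vc=[8]
9: 0x23 (blk 8, set 0) → VC-HIT  vc=[28]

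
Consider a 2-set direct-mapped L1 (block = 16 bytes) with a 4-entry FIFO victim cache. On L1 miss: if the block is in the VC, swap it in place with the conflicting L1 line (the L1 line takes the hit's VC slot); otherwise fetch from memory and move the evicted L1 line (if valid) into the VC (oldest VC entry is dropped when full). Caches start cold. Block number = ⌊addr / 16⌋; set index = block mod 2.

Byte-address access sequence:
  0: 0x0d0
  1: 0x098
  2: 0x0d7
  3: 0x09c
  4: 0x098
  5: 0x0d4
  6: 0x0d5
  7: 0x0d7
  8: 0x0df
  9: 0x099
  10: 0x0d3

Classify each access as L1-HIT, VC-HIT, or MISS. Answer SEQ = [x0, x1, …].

  [0] addr=0xd0 blk=13 s=1: MISS | VC []
  [1] addr=0x98 blk=9 s=1: MISS | VC [13]
  [2] addr=0xd7 blk=13 s=1: VC-HIT | VC [9]
  [3] addr=0x9c blk=9 s=1: VC-HIT | VC [13]
  [4] addr=0x98 blk=9 s=1: L1-HIT | VC [13]
  [5] addr=0xd4 blk=13 s=1: VC-HIT | VC [9]
  [6] addr=0xd5 blk=13 s=1: L1-HIT | VC [9]
  [7] addr=0xd7 blk=13 s=1: L1-HIT | VC [9]
  [8] addr=0xdf blk=13 s=1: L1-HIT | VC [9]
  [9] addr=0x99 blk=9 s=1: VC-HIT | VC [13]
  [10] addr=0xd3 blk=13 s=1: VC-HIT | VC [9]

SEQ = [MISS, MISS, VC-HIT, VC-HIT, L1-HIT, VC-HIT, L1-HIT, L1-HIT, L1-HIT, VC-HIT, VC-HIT]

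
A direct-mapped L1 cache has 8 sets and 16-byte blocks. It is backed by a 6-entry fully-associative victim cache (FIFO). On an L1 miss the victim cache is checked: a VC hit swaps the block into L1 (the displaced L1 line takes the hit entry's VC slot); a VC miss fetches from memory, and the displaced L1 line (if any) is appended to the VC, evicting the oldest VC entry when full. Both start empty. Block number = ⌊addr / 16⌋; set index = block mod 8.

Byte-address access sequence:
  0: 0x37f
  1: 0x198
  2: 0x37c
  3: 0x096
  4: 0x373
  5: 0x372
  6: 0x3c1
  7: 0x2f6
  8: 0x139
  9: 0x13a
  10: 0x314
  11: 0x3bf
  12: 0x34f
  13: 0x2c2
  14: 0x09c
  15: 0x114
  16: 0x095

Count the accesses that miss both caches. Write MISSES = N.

MISSES = 11

  [0] addr=0x37f blk=55 s=7: MISS | VC []
  [1] addr=0x198 blk=25 s=1: MISS | VC []
  [2] addr=0x37c blk=55 s=7: L1-HIT | VC []
  [3] addr=0x96 blk=9 s=1: MISS | VC [25]
  [4] addr=0x373 blk=55 s=7: L1-HIT | VC [25]
  [5] addr=0x372 blk=55 s=7: L1-HIT | VC [25]
  [6] addr=0x3c1 blk=60 s=4: MISS | VC [25]
  [7] addr=0x2f6 blk=47 s=7: MISS | VC [25, 55]
  [8] addr=0x139 blk=19 s=3: MISS | VC [25, 55]
  [9] addr=0x13a blk=19 s=3: L1-HIT | VC [25, 55]
  [10] addr=0x314 blk=49 s=1: MISS | VC [25, 55, 9]
  [11] addr=0x3bf blk=59 s=3: MISS | VC [25, 55, 9, 19]
  [12] addr=0x34f blk=52 s=4: MISS | VC [25, 55, 9, 19, 60]
  [13] addr=0x2c2 blk=44 s=4: MISS | VC [25, 55, 9, 19, 60, 52]
  [14] addr=0x9c blk=9 s=1: VC-HIT | VC [25, 55, 49, 19, 60, 52]
  [15] addr=0x114 blk=17 s=1: MISS | VC [55, 49, 19, 60, 52, 9]
  [16] addr=0x95 blk=9 s=1: VC-HIT | VC [55, 49, 19, 60, 52, 17]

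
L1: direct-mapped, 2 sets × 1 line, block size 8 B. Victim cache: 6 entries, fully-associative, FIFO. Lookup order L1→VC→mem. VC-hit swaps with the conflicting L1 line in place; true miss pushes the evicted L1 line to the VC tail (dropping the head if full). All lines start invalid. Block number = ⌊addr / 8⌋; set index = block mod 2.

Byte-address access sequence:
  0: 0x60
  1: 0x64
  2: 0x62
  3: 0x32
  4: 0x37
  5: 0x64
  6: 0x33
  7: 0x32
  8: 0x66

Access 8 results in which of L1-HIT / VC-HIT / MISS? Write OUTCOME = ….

OUTCOME = VC-HIT

  [0] addr=0x60 blk=12 s=0: MISS | VC []
  [1] addr=0x64 blk=12 s=0: L1-HIT | VC []
  [2] addr=0x62 blk=12 s=0: L1-HIT | VC []
  [3] addr=0x32 blk=6 s=0: MISS | VC [12]
  [4] addr=0x37 blk=6 s=0: L1-HIT | VC [12]
  [5] addr=0x64 blk=12 s=0: VC-HIT | VC [6]
  [6] addr=0x33 blk=6 s=0: VC-HIT | VC [12]
  [7] addr=0x32 blk=6 s=0: L1-HIT | VC [12]
  [8] addr=0x66 blk=12 s=0: VC-HIT | VC [6]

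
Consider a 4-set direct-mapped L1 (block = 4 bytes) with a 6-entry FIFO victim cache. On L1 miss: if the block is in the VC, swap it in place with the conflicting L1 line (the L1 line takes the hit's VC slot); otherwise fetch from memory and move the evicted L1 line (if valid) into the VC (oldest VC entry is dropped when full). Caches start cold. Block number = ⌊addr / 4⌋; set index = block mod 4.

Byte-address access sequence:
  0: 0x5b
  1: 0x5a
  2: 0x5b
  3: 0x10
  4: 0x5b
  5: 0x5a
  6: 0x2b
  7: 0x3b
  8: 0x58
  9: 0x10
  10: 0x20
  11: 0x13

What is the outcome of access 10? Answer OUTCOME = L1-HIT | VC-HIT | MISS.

OUTCOME = MISS

#0 0x5b→b22/s2 MISS; vc=[]
#1 0x5a→b22/s2 L1-HIT; vc=[]
#2 0x5b→b22/s2 L1-HIT; vc=[]
#3 0x10→b4/s0 MISS; vc=[]
#4 0x5b→b22/s2 L1-HIT; vc=[]
#5 0x5a→b22/s2 L1-HIT; vc=[]
#6 0x2b→b10/s2 MISS; vc=[22]
#7 0x3b→b14/s2 MISS; vc=[22,10]
#8 0x58→b22/s2 VC-HIT; vc=[14,10]
#9 0x10→b4/s0 L1-HIT; vc=[14,10]
#10 0x20→b8/s0 MISS; vc=[14,10,4]
#11 0x13→b4/s0 VC-HIT; vc=[14,10,8]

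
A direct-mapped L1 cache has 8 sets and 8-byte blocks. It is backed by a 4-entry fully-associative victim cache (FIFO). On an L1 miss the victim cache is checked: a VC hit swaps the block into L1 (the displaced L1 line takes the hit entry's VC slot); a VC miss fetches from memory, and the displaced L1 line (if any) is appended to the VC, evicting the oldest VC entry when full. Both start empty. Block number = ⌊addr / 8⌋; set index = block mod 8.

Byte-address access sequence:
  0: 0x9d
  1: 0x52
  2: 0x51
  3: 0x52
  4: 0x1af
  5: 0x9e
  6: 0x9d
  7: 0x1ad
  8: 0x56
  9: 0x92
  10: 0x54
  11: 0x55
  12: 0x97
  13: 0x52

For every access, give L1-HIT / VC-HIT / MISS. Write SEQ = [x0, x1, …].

SEQ = [MISS, MISS, L1-HIT, L1-HIT, MISS, L1-HIT, L1-HIT, L1-HIT, L1-HIT, MISS, VC-HIT, L1-HIT, VC-HIT, VC-HIT]

  [0] addr=0x9d blk=19 s=3: MISS | VC []
  [1] addr=0x52 blk=10 s=2: MISS | VC []
  [2] addr=0x51 blk=10 s=2: L1-HIT | VC []
  [3] addr=0x52 blk=10 s=2: L1-HIT | VC []
  [4] addr=0x1af blk=53 s=5: MISS | VC []
  [5] addr=0x9e blk=19 s=3: L1-HIT | VC []
  [6] addr=0x9d blk=19 s=3: L1-HIT | VC []
  [7] addr=0x1ad blk=53 s=5: L1-HIT | VC []
  [8] addr=0x56 blk=10 s=2: L1-HIT | VC []
  [9] addr=0x92 blk=18 s=2: MISS | VC [10]
  [10] addr=0x54 blk=10 s=2: VC-HIT | VC [18]
  [11] addr=0x55 blk=10 s=2: L1-HIT | VC [18]
  [12] addr=0x97 blk=18 s=2: VC-HIT | VC [10]
  [13] addr=0x52 blk=10 s=2: VC-HIT | VC [18]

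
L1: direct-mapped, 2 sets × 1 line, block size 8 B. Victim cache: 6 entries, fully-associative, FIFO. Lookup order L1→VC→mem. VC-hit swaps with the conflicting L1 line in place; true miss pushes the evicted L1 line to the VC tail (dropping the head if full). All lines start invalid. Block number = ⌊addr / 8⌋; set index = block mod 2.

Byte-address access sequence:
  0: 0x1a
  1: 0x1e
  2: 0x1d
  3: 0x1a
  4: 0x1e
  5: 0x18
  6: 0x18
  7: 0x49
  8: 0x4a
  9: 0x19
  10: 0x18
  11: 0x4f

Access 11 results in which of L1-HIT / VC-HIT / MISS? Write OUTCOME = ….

OUTCOME = VC-HIT

  [0] addr=0x1a blk=3 s=1: MISS | VC []
  [1] addr=0x1e blk=3 s=1: L1-HIT | VC []
  [2] addr=0x1d blk=3 s=1: L1-HIT | VC []
  [3] addr=0x1a blk=3 s=1: L1-HIT | VC []
  [4] addr=0x1e blk=3 s=1: L1-HIT | VC []
  [5] addr=0x18 blk=3 s=1: L1-HIT | VC []
  [6] addr=0x18 blk=3 s=1: L1-HIT | VC []
  [7] addr=0x49 blk=9 s=1: MISS | VC [3]
  [8] addr=0x4a blk=9 s=1: L1-HIT | VC [3]
  [9] addr=0x19 blk=3 s=1: VC-HIT | VC [9]
  [10] addr=0x18 blk=3 s=1: L1-HIT | VC [9]
  [11] addr=0x4f blk=9 s=1: VC-HIT | VC [3]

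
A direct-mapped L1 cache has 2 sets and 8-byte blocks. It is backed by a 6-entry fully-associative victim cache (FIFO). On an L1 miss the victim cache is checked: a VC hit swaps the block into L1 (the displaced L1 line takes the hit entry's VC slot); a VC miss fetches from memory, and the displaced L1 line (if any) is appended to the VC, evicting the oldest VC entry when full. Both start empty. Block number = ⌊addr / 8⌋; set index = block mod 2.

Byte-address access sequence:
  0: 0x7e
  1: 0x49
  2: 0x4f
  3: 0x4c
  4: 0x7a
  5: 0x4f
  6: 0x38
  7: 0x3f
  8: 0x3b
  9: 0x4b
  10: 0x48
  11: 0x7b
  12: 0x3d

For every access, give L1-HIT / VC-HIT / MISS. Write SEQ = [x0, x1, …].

SEQ = [MISS, MISS, L1-HIT, L1-HIT, VC-HIT, VC-HIT, MISS, L1-HIT, L1-HIT, VC-HIT, L1-HIT, VC-HIT, VC-HIT]

0: 0x7e (blk 15, set 1) → MISS  vc=[]
1: 0x49 (blk 9, set 1) → MISS  vc=[15]
2: 0x4f (blk 9, set 1) → L1-HIT  vc=[15]
3: 0x4c (blk 9, set 1) → L1-HIT  vc=[15]
4: 0x7a (blk 15, set 1) → VC-HIT  vc=[9]
5: 0x4f (blk 9, set 1) → VC-HIT  vc=[15]
6: 0x38 (blk 7, set 1) → MISS  vc=[15, 9]
7: 0x3f (blk 7, set 1) → L1-HIT  vc=[15, 9]
8: 0x3b (blk 7, set 1) → L1-HIT  vc=[15, 9]
9: 0x4b (blk 9, set 1) → VC-HIT  vc=[15, 7]
10: 0x48 (blk 9, set 1) → L1-HIT  vc=[15, 7]
11: 0x7b (blk 15, set 1) → VC-HIT  vc=[9, 7]
12: 0x3d (blk 7, set 1) → VC-HIT  vc=[9, 15]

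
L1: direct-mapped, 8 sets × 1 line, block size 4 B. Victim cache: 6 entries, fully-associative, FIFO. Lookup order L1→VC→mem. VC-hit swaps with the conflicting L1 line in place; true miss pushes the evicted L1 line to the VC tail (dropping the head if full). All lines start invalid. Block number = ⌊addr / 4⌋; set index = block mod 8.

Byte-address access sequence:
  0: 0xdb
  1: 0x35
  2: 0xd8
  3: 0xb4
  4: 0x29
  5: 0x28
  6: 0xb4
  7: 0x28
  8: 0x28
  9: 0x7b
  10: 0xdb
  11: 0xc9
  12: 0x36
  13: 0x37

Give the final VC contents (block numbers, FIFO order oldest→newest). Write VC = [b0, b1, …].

VC = [45, 30, 10]

  [0] addr=0xdb blk=54 s=6: MISS | VC []
  [1] addr=0x35 blk=13 s=5: MISS | VC []
  [2] addr=0xd8 blk=54 s=6: L1-HIT | VC []
  [3] addr=0xb4 blk=45 s=5: MISS | VC [13]
  [4] addr=0x29 blk=10 s=2: MISS | VC [13]
  [5] addr=0x28 blk=10 s=2: L1-HIT | VC [13]
  [6] addr=0xb4 blk=45 s=5: L1-HIT | VC [13]
  [7] addr=0x28 blk=10 s=2: L1-HIT | VC [13]
  [8] addr=0x28 blk=10 s=2: L1-HIT | VC [13]
  [9] addr=0x7b blk=30 s=6: MISS | VC [13, 54]
  [10] addr=0xdb blk=54 s=6: VC-HIT | VC [13, 30]
  [11] addr=0xc9 blk=50 s=2: MISS | VC [13, 30, 10]
  [12] addr=0x36 blk=13 s=5: VC-HIT | VC [45, 30, 10]
  [13] addr=0x37 blk=13 s=5: L1-HIT | VC [45, 30, 10]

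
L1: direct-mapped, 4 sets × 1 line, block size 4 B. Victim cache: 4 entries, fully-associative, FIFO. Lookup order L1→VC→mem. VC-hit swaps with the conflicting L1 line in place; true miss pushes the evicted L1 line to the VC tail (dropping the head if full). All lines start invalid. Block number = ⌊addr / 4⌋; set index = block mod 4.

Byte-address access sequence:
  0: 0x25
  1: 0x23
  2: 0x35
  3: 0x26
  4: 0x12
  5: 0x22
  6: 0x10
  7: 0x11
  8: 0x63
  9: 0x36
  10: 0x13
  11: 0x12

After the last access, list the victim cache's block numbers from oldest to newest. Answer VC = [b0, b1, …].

  [0] addr=0x25 blk=9 s=1: MISS | VC []
  [1] addr=0x23 blk=8 s=0: MISS | VC []
  [2] addr=0x35 blk=13 s=1: MISS | VC [9]
  [3] addr=0x26 blk=9 s=1: VC-HIT | VC [13]
  [4] addr=0x12 blk=4 s=0: MISS | VC [13, 8]
  [5] addr=0x22 blk=8 s=0: VC-HIT | VC [13, 4]
  [6] addr=0x10 blk=4 s=0: VC-HIT | VC [13, 8]
  [7] addr=0x11 blk=4 s=0: L1-HIT | VC [13, 8]
  [8] addr=0x63 blk=24 s=0: MISS | VC [13, 8, 4]
  [9] addr=0x36 blk=13 s=1: VC-HIT | VC [9, 8, 4]
  [10] addr=0x13 blk=4 s=0: VC-HIT | VC [9, 8, 24]
  [11] addr=0x12 blk=4 s=0: L1-HIT | VC [9, 8, 24]

VC = [9, 8, 24]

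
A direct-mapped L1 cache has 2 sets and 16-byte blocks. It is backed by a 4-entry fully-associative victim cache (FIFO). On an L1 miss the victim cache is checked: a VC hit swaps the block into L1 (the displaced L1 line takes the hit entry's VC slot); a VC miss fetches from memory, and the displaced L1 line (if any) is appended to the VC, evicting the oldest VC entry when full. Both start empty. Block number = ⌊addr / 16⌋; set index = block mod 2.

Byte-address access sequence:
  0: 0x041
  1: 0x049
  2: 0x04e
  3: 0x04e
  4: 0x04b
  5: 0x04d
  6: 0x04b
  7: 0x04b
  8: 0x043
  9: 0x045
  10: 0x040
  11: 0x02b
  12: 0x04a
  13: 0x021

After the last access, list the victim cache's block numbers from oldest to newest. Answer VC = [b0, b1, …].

  [0] addr=0x41 blk=4 s=0: MISS | VC []
  [1] addr=0x49 blk=4 s=0: L1-HIT | VC []
  [2] addr=0x4e blk=4 s=0: L1-HIT | VC []
  [3] addr=0x4e blk=4 s=0: L1-HIT | VC []
  [4] addr=0x4b blk=4 s=0: L1-HIT | VC []
  [5] addr=0x4d blk=4 s=0: L1-HIT | VC []
  [6] addr=0x4b blk=4 s=0: L1-HIT | VC []
  [7] addr=0x4b blk=4 s=0: L1-HIT | VC []
  [8] addr=0x43 blk=4 s=0: L1-HIT | VC []
  [9] addr=0x45 blk=4 s=0: L1-HIT | VC []
  [10] addr=0x40 blk=4 s=0: L1-HIT | VC []
  [11] addr=0x2b blk=2 s=0: MISS | VC [4]
  [12] addr=0x4a blk=4 s=0: VC-HIT | VC [2]
  [13] addr=0x21 blk=2 s=0: VC-HIT | VC [4]

VC = [4]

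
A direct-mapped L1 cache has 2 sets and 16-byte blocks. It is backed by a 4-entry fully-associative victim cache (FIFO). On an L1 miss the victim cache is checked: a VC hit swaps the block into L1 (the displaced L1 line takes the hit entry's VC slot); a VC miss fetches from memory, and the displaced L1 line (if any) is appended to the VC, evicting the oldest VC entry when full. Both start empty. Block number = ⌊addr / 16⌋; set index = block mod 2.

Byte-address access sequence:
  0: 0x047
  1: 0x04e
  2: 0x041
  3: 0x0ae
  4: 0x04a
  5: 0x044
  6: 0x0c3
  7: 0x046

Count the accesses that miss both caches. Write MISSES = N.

MISSES = 3

#0 0x47→b4/s0 MISS; vc=[]
#1 0x4e→b4/s0 L1-HIT; vc=[]
#2 0x41→b4/s0 L1-HIT; vc=[]
#3 0xae→b10/s0 MISS; vc=[4]
#4 0x4a→b4/s0 VC-HIT; vc=[10]
#5 0x44→b4/s0 L1-HIT; vc=[10]
#6 0xc3→b12/s0 MISS; vc=[10,4]
#7 0x46→b4/s0 VC-HIT; vc=[10,12]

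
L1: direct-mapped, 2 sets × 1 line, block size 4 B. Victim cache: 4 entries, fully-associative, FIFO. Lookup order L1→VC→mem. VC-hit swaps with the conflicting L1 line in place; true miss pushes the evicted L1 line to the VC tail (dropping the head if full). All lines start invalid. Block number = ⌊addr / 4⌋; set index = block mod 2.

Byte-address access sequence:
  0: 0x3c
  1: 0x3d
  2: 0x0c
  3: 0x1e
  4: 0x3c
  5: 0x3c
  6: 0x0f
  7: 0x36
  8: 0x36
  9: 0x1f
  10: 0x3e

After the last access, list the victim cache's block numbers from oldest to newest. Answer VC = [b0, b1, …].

VC = [13, 7, 3]

0: 0x3c (blk 15, set 1) → MISS  vc=[]
1: 0x3d (blk 15, set 1) → L1-HIT  vc=[]
2: 0xc (blk 3, set 1) → MISS  vc=[15]
3: 0x1e (blk 7, set 1) → MISS  vc=[15, 3]
4: 0x3c (blk 15, set 1) → VC-HIT  vc=[7, 3]
5: 0x3c (blk 15, set 1) → L1-HIT  vc=[7, 3]
6: 0xf (blk 3, set 1) → VC-HIT  vc=[7, 15]
7: 0x36 (blk 13, set 1) → MISS  vc=[7, 15, 3]
8: 0x36 (blk 13, set 1) → L1-HIT  vc=[7, 15, 3]
9: 0x1f (blk 7, set 1) → VC-HIT  vc=[13, 15, 3]
10: 0x3e (blk 15, set 1) → VC-HIT  vc=[13, 7, 3]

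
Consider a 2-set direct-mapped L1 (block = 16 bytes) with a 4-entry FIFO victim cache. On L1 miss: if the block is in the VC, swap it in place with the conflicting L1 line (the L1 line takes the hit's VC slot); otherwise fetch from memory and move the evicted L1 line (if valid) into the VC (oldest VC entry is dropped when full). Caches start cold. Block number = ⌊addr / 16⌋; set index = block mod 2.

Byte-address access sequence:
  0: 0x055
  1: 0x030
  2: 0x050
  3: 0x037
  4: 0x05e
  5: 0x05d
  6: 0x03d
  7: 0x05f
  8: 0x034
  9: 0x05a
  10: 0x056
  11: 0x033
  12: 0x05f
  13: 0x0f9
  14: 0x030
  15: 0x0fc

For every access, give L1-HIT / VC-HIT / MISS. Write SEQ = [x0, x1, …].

SEQ = [MISS, MISS, VC-HIT, VC-HIT, VC-HIT, L1-HIT, VC-HIT, VC-HIT, VC-HIT, VC-HIT, L1-HIT, VC-HIT, VC-HIT, MISS, VC-HIT, VC-HIT]

  [0] addr=0x55 blk=5 s=1: MISS | VC []
  [1] addr=0x30 blk=3 s=1: MISS | VC [5]
  [2] addr=0x50 blk=5 s=1: VC-HIT | VC [3]
  [3] addr=0x37 blk=3 s=1: VC-HIT | VC [5]
  [4] addr=0x5e blk=5 s=1: VC-HIT | VC [3]
  [5] addr=0x5d blk=5 s=1: L1-HIT | VC [3]
  [6] addr=0x3d blk=3 s=1: VC-HIT | VC [5]
  [7] addr=0x5f blk=5 s=1: VC-HIT | VC [3]
  [8] addr=0x34 blk=3 s=1: VC-HIT | VC [5]
  [9] addr=0x5a blk=5 s=1: VC-HIT | VC [3]
  [10] addr=0x56 blk=5 s=1: L1-HIT | VC [3]
  [11] addr=0x33 blk=3 s=1: VC-HIT | VC [5]
  [12] addr=0x5f blk=5 s=1: VC-HIT | VC [3]
  [13] addr=0xf9 blk=15 s=1: MISS | VC [3, 5]
  [14] addr=0x30 blk=3 s=1: VC-HIT | VC [15, 5]
  [15] addr=0xfc blk=15 s=1: VC-HIT | VC [3, 5]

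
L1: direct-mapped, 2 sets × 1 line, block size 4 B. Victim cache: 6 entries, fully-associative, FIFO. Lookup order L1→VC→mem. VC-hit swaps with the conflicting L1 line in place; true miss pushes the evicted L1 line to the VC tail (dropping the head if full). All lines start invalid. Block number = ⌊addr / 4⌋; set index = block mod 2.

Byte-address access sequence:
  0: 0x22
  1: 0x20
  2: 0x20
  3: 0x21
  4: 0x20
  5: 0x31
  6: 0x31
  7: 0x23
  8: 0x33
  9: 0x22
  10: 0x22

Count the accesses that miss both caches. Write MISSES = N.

  [0] addr=0x22 blk=8 s=0: MISS | VC []
  [1] addr=0x20 blk=8 s=0: L1-HIT | VC []
  [2] addr=0x20 blk=8 s=0: L1-HIT | VC []
  [3] addr=0x21 blk=8 s=0: L1-HIT | VC []
  [4] addr=0x20 blk=8 s=0: L1-HIT | VC []
  [5] addr=0x31 blk=12 s=0: MISS | VC [8]
  [6] addr=0x31 blk=12 s=0: L1-HIT | VC [8]
  [7] addr=0x23 blk=8 s=0: VC-HIT | VC [12]
  [8] addr=0x33 blk=12 s=0: VC-HIT | VC [8]
  [9] addr=0x22 blk=8 s=0: VC-HIT | VC [12]
  [10] addr=0x22 blk=8 s=0: L1-HIT | VC [12]

MISSES = 2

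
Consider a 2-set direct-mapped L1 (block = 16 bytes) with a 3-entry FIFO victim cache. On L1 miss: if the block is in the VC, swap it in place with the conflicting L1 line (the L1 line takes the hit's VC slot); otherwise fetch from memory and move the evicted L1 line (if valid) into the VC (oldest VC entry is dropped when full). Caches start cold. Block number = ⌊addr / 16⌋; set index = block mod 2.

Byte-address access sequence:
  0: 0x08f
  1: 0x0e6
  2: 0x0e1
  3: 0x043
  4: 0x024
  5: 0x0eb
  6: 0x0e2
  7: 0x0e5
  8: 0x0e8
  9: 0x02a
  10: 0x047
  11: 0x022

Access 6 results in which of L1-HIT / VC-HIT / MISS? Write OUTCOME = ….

OUTCOME = L1-HIT

#0 0x8f→b8/s0 MISS; vc=[]
#1 0xe6→b14/s0 MISS; vc=[8]
#2 0xe1→b14/s0 L1-HIT; vc=[8]
#3 0x43→b4/s0 MISS; vc=[8,14]
#4 0x24→b2/s0 MISS; vc=[8,14,4]
#5 0xeb→b14/s0 VC-HIT; vc=[8,2,4]
#6 0xe2→b14/s0 L1-HIT; vc=[8,2,4]
#7 0xe5→b14/s0 L1-HIT; vc=[8,2,4]
#8 0xe8→b14/s0 L1-HIT; vc=[8,2,4]
#9 0x2a→b2/s0 VC-HIT; vc=[8,14,4]
#10 0x47→b4/s0 VC-HIT; vc=[8,14,2]
#11 0x22→b2/s0 VC-HIT; vc=[8,14,4]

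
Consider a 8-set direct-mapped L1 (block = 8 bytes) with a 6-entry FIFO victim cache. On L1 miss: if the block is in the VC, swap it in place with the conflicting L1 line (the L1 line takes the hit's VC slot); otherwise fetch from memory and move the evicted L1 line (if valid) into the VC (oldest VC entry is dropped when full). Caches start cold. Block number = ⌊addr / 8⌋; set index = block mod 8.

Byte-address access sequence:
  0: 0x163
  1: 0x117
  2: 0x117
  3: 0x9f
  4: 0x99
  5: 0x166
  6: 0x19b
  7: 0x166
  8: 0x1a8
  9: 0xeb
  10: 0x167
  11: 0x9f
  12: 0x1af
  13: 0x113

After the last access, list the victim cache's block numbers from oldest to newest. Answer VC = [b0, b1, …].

#0 0x163→b44/s4 MISS; vc=[]
#1 0x117→b34/s2 MISS; vc=[]
#2 0x117→b34/s2 L1-HIT; vc=[]
#3 0x9f→b19/s3 MISS; vc=[]
#4 0x99→b19/s3 L1-HIT; vc=[]
#5 0x166→b44/s4 L1-HIT; vc=[]
#6 0x19b→b51/s3 MISS; vc=[19]
#7 0x166→b44/s4 L1-HIT; vc=[19]
#8 0x1a8→b53/s5 MISS; vc=[19]
#9 0xeb→b29/s5 MISS; vc=[19,53]
#10 0x167→b44/s4 L1-HIT; vc=[19,53]
#11 0x9f→b19/s3 VC-HIT; vc=[51,53]
#12 0x1af→b53/s5 VC-HIT; vc=[51,29]
#13 0x113→b34/s2 L1-HIT; vc=[51,29]

VC = [51, 29]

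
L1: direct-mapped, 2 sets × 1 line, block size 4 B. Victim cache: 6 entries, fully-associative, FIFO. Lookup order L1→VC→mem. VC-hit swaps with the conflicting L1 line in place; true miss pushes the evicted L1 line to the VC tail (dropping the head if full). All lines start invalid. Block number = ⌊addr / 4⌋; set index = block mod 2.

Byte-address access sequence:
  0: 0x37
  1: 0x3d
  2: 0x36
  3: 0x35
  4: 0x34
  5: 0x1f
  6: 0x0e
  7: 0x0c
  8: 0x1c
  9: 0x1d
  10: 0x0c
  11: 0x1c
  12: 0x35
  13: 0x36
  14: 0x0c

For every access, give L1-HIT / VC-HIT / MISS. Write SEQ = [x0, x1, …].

  [0] addr=0x37 blk=13 s=1: MISS | VC []
  [1] addr=0x3d blk=15 s=1: MISS | VC [13]
  [2] addr=0x36 blk=13 s=1: VC-HIT | VC [15]
  [3] addr=0x35 blk=13 s=1: L1-HIT | VC [15]
  [4] addr=0x34 blk=13 s=1: L1-HIT | VC [15]
  [5] addr=0x1f blk=7 s=1: MISS | VC [15, 13]
  [6] addr=0xe blk=3 s=1: MISS | VC [15, 13, 7]
  [7] addr=0xc blk=3 s=1: L1-HIT | VC [15, 13, 7]
  [8] addr=0x1c blk=7 s=1: VC-HIT | VC [15, 13, 3]
  [9] addr=0x1d blk=7 s=1: L1-HIT | VC [15, 13, 3]
  [10] addr=0xc blk=3 s=1: VC-HIT | VC [15, 13, 7]
  [11] addr=0x1c blk=7 s=1: VC-HIT | VC [15, 13, 3]
  [12] addr=0x35 blk=13 s=1: VC-HIT | VC [15, 7, 3]
  [13] addr=0x36 blk=13 s=1: L1-HIT | VC [15, 7, 3]
  [14] addr=0xc blk=3 s=1: VC-HIT | VC [15, 7, 13]

SEQ = [MISS, MISS, VC-HIT, L1-HIT, L1-HIT, MISS, MISS, L1-HIT, VC-HIT, L1-HIT, VC-HIT, VC-HIT, VC-HIT, L1-HIT, VC-HIT]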